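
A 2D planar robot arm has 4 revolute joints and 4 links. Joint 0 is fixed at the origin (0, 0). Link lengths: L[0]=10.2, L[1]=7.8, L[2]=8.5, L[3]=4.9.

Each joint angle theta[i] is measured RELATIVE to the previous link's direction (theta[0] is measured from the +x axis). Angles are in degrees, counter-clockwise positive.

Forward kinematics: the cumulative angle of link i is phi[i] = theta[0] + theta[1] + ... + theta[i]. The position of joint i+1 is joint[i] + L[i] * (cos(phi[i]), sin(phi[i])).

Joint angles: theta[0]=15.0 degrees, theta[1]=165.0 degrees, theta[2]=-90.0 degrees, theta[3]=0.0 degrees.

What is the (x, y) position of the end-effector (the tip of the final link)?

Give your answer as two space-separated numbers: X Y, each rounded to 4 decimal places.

joint[0] = (0.0000, 0.0000)  (base)
link 0: phi[0] = 15 = 15 deg
  cos(15 deg) = 0.9659, sin(15 deg) = 0.2588
  joint[1] = (0.0000, 0.0000) + 10.2 * (0.9659, 0.2588) = (0.0000 + 9.8524, 0.0000 + 2.6400) = (9.8524, 2.6400)
link 1: phi[1] = 15 + 165 = 180 deg
  cos(180 deg) = -1.0000, sin(180 deg) = 0.0000
  joint[2] = (9.8524, 2.6400) + 7.8 * (-1.0000, 0.0000) = (9.8524 + -7.8000, 2.6400 + 0.0000) = (2.0524, 2.6400)
link 2: phi[2] = 15 + 165 + -90 = 90 deg
  cos(90 deg) = 0.0000, sin(90 deg) = 1.0000
  joint[3] = (2.0524, 2.6400) + 8.5 * (0.0000, 1.0000) = (2.0524 + 0.0000, 2.6400 + 8.5000) = (2.0524, 11.1400)
link 3: phi[3] = 15 + 165 + -90 + 0 = 90 deg
  cos(90 deg) = 0.0000, sin(90 deg) = 1.0000
  joint[4] = (2.0524, 11.1400) + 4.9 * (0.0000, 1.0000) = (2.0524 + 0.0000, 11.1400 + 4.9000) = (2.0524, 16.0400)
End effector: (2.0524, 16.0400)

Answer: 2.0524 16.0400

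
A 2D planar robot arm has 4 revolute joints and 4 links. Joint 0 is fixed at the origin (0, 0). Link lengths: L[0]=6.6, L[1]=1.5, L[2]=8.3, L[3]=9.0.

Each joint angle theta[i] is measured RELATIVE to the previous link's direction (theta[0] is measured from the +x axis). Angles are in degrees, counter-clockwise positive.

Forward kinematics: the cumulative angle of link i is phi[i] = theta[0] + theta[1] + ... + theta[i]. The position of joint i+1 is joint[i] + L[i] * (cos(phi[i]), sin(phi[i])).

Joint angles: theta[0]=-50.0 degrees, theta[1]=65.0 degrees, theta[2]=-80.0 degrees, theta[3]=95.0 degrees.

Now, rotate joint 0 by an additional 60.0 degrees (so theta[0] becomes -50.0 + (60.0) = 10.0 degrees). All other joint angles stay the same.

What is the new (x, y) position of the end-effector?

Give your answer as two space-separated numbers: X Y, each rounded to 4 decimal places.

Answer: 15.1564 10.8716

Derivation:
joint[0] = (0.0000, 0.0000)  (base)
link 0: phi[0] = 10 = 10 deg
  cos(10 deg) = 0.9848, sin(10 deg) = 0.1736
  joint[1] = (0.0000, 0.0000) + 6.6 * (0.9848, 0.1736) = (0.0000 + 6.4997, 0.0000 + 1.1461) = (6.4997, 1.1461)
link 1: phi[1] = 10 + 65 = 75 deg
  cos(75 deg) = 0.2588, sin(75 deg) = 0.9659
  joint[2] = (6.4997, 1.1461) + 1.5 * (0.2588, 0.9659) = (6.4997 + 0.3882, 1.1461 + 1.4489) = (6.8880, 2.5950)
link 2: phi[2] = 10 + 65 + -80 = -5 deg
  cos(-5 deg) = 0.9962, sin(-5 deg) = -0.0872
  joint[3] = (6.8880, 2.5950) + 8.3 * (0.9962, -0.0872) = (6.8880 + 8.2684, 2.5950 + -0.7234) = (15.1564, 1.8716)
link 3: phi[3] = 10 + 65 + -80 + 95 = 90 deg
  cos(90 deg) = 0.0000, sin(90 deg) = 1.0000
  joint[4] = (15.1564, 1.8716) + 9 * (0.0000, 1.0000) = (15.1564 + 0.0000, 1.8716 + 9.0000) = (15.1564, 10.8716)
End effector: (15.1564, 10.8716)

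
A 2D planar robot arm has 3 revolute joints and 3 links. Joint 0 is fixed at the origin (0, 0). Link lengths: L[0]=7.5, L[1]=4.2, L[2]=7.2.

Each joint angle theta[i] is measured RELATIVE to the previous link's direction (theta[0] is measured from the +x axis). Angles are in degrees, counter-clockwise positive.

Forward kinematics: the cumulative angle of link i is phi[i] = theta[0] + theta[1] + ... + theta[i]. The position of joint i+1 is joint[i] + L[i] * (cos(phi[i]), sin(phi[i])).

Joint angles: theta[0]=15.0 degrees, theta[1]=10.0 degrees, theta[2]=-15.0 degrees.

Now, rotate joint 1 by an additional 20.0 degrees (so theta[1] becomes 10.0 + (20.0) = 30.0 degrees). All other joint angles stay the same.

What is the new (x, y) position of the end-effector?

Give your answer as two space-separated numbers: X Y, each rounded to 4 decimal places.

joint[0] = (0.0000, 0.0000)  (base)
link 0: phi[0] = 15 = 15 deg
  cos(15 deg) = 0.9659, sin(15 deg) = 0.2588
  joint[1] = (0.0000, 0.0000) + 7.5 * (0.9659, 0.2588) = (0.0000 + 7.2444, 0.0000 + 1.9411) = (7.2444, 1.9411)
link 1: phi[1] = 15 + 30 = 45 deg
  cos(45 deg) = 0.7071, sin(45 deg) = 0.7071
  joint[2] = (7.2444, 1.9411) + 4.2 * (0.7071, 0.7071) = (7.2444 + 2.9698, 1.9411 + 2.9698) = (10.2143, 4.9110)
link 2: phi[2] = 15 + 30 + -15 = 30 deg
  cos(30 deg) = 0.8660, sin(30 deg) = 0.5000
  joint[3] = (10.2143, 4.9110) + 7.2 * (0.8660, 0.5000) = (10.2143 + 6.2354, 4.9110 + 3.6000) = (16.4497, 8.5110)
End effector: (16.4497, 8.5110)

Answer: 16.4497 8.5110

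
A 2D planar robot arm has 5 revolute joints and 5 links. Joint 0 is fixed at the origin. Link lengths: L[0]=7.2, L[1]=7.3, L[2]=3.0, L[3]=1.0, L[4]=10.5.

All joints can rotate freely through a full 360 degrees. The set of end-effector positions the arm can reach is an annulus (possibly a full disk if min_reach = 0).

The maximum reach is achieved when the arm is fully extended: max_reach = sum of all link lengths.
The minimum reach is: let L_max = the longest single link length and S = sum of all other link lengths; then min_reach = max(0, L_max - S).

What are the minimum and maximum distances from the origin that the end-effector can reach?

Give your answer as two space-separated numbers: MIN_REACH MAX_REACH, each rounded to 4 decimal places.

Link lengths: [7.2, 7.3, 3.0, 1.0, 10.5]
max_reach = 7.2 + 7.3 + 3 + 1 + 10.5 = 29
L_max = max([7.2, 7.3, 3.0, 1.0, 10.5]) = 10.5
S (sum of others) = 29 - 10.5 = 18.5
min_reach = max(0, 10.5 - 18.5) = max(0, -8) = 0

Answer: 0.0000 29.0000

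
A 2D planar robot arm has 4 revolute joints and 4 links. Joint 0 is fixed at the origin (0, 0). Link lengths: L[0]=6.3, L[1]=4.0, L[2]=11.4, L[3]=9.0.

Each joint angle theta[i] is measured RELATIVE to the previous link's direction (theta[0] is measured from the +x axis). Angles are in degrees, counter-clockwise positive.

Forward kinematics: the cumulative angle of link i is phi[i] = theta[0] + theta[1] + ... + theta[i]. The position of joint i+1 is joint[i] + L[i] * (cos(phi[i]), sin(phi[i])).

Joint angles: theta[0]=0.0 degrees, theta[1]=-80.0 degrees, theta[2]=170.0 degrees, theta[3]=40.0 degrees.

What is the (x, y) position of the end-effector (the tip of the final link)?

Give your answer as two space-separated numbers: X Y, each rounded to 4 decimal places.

Answer: 1.2095 14.3552

Derivation:
joint[0] = (0.0000, 0.0000)  (base)
link 0: phi[0] = 0 = 0 deg
  cos(0 deg) = 1.0000, sin(0 deg) = 0.0000
  joint[1] = (0.0000, 0.0000) + 6.3 * (1.0000, 0.0000) = (0.0000 + 6.3000, 0.0000 + 0.0000) = (6.3000, 0.0000)
link 1: phi[1] = 0 + -80 = -80 deg
  cos(-80 deg) = 0.1736, sin(-80 deg) = -0.9848
  joint[2] = (6.3000, 0.0000) + 4 * (0.1736, -0.9848) = (6.3000 + 0.6946, 0.0000 + -3.9392) = (6.9946, -3.9392)
link 2: phi[2] = 0 + -80 + 170 = 90 deg
  cos(90 deg) = 0.0000, sin(90 deg) = 1.0000
  joint[3] = (6.9946, -3.9392) + 11.4 * (0.0000, 1.0000) = (6.9946 + 0.0000, -3.9392 + 11.4000) = (6.9946, 7.4608)
link 3: phi[3] = 0 + -80 + 170 + 40 = 130 deg
  cos(130 deg) = -0.6428, sin(130 deg) = 0.7660
  joint[4] = (6.9946, 7.4608) + 9 * (-0.6428, 0.7660) = (6.9946 + -5.7851, 7.4608 + 6.8944) = (1.2095, 14.3552)
End effector: (1.2095, 14.3552)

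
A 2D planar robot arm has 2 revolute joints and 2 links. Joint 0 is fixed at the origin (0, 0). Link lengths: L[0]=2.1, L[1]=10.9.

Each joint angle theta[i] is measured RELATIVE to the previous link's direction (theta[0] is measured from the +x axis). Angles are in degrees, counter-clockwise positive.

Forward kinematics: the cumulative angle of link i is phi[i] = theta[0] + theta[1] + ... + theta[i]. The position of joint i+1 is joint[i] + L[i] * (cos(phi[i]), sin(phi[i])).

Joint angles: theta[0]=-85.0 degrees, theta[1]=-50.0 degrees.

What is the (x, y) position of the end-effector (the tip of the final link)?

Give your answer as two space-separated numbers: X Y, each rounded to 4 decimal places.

joint[0] = (0.0000, 0.0000)  (base)
link 0: phi[0] = -85 = -85 deg
  cos(-85 deg) = 0.0872, sin(-85 deg) = -0.9962
  joint[1] = (0.0000, 0.0000) + 2.1 * (0.0872, -0.9962) = (0.0000 + 0.1830, 0.0000 + -2.0920) = (0.1830, -2.0920)
link 1: phi[1] = -85 + -50 = -135 deg
  cos(-135 deg) = -0.7071, sin(-135 deg) = -0.7071
  joint[2] = (0.1830, -2.0920) + 10.9 * (-0.7071, -0.7071) = (0.1830 + -7.7075, -2.0920 + -7.7075) = (-7.5244, -9.7995)
End effector: (-7.5244, -9.7995)

Answer: -7.5244 -9.7995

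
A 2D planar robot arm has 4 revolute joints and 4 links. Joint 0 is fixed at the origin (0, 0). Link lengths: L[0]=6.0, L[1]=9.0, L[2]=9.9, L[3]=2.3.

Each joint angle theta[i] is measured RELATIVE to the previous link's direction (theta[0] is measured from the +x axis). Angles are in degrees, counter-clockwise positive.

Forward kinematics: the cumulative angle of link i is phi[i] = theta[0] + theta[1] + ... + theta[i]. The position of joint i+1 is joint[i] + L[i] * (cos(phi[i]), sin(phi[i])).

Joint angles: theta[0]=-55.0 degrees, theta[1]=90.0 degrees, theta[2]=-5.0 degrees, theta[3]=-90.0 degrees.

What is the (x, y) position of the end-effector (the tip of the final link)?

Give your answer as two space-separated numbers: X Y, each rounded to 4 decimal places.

Answer: 20.5375 3.2054

Derivation:
joint[0] = (0.0000, 0.0000)  (base)
link 0: phi[0] = -55 = -55 deg
  cos(-55 deg) = 0.5736, sin(-55 deg) = -0.8192
  joint[1] = (0.0000, 0.0000) + 6 * (0.5736, -0.8192) = (0.0000 + 3.4415, 0.0000 + -4.9149) = (3.4415, -4.9149)
link 1: phi[1] = -55 + 90 = 35 deg
  cos(35 deg) = 0.8192, sin(35 deg) = 0.5736
  joint[2] = (3.4415, -4.9149) + 9 * (0.8192, 0.5736) = (3.4415 + 7.3724, -4.9149 + 5.1622) = (10.8138, 0.2473)
link 2: phi[2] = -55 + 90 + -5 = 30 deg
  cos(30 deg) = 0.8660, sin(30 deg) = 0.5000
  joint[3] = (10.8138, 0.2473) + 9.9 * (0.8660, 0.5000) = (10.8138 + 8.5737, 0.2473 + 4.9500) = (19.3875, 5.1973)
link 3: phi[3] = -55 + 90 + -5 + -90 = -60 deg
  cos(-60 deg) = 0.5000, sin(-60 deg) = -0.8660
  joint[4] = (19.3875, 5.1973) + 2.3 * (0.5000, -0.8660) = (19.3875 + 1.1500, 5.1973 + -1.9919) = (20.5375, 3.2054)
End effector: (20.5375, 3.2054)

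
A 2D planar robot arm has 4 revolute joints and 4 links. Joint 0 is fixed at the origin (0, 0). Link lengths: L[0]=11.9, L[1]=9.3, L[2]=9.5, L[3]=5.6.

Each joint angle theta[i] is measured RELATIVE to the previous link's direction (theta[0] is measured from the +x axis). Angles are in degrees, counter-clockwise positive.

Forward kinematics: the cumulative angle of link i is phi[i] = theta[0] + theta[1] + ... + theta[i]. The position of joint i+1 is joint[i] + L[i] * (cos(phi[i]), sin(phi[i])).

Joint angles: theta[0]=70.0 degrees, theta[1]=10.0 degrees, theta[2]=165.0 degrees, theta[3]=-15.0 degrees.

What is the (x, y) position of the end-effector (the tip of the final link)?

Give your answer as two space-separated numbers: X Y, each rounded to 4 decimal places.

joint[0] = (0.0000, 0.0000)  (base)
link 0: phi[0] = 70 = 70 deg
  cos(70 deg) = 0.3420, sin(70 deg) = 0.9397
  joint[1] = (0.0000, 0.0000) + 11.9 * (0.3420, 0.9397) = (0.0000 + 4.0700, 0.0000 + 11.1823) = (4.0700, 11.1823)
link 1: phi[1] = 70 + 10 = 80 deg
  cos(80 deg) = 0.1736, sin(80 deg) = 0.9848
  joint[2] = (4.0700, 11.1823) + 9.3 * (0.1736, 0.9848) = (4.0700 + 1.6149, 11.1823 + 9.1587) = (5.6850, 20.3411)
link 2: phi[2] = 70 + 10 + 165 = 245 deg
  cos(245 deg) = -0.4226, sin(245 deg) = -0.9063
  joint[3] = (5.6850, 20.3411) + 9.5 * (-0.4226, -0.9063) = (5.6850 + -4.0149, 20.3411 + -8.6099) = (1.6701, 11.7311)
link 3: phi[3] = 70 + 10 + 165 + -15 = 230 deg
  cos(230 deg) = -0.6428, sin(230 deg) = -0.7660
  joint[4] = (1.6701, 11.7311) + 5.6 * (-0.6428, -0.7660) = (1.6701 + -3.5996, 11.7311 + -4.2898) = (-1.9295, 7.4413)
End effector: (-1.9295, 7.4413)

Answer: -1.9295 7.4413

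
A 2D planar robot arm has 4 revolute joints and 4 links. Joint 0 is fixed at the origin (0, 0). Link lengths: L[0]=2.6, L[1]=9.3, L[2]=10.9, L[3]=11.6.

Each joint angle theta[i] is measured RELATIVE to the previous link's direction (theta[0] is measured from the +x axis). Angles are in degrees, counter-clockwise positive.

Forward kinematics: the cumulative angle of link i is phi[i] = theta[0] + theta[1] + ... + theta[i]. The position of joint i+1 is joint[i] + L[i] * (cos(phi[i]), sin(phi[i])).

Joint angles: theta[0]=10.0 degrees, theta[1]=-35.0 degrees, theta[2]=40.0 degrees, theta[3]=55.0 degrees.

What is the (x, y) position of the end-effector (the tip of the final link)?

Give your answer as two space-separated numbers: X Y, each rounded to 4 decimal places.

Answer: 25.4852 10.2427

Derivation:
joint[0] = (0.0000, 0.0000)  (base)
link 0: phi[0] = 10 = 10 deg
  cos(10 deg) = 0.9848, sin(10 deg) = 0.1736
  joint[1] = (0.0000, 0.0000) + 2.6 * (0.9848, 0.1736) = (0.0000 + 2.5605, 0.0000 + 0.4515) = (2.5605, 0.4515)
link 1: phi[1] = 10 + -35 = -25 deg
  cos(-25 deg) = 0.9063, sin(-25 deg) = -0.4226
  joint[2] = (2.5605, 0.4515) + 9.3 * (0.9063, -0.4226) = (2.5605 + 8.4287, 0.4515 + -3.9303) = (10.9892, -3.4789)
link 2: phi[2] = 10 + -35 + 40 = 15 deg
  cos(15 deg) = 0.9659, sin(15 deg) = 0.2588
  joint[3] = (10.9892, -3.4789) + 10.9 * (0.9659, 0.2588) = (10.9892 + 10.5286, -3.4789 + 2.8211) = (21.5178, -0.6577)
link 3: phi[3] = 10 + -35 + 40 + 55 = 70 deg
  cos(70 deg) = 0.3420, sin(70 deg) = 0.9397
  joint[4] = (21.5178, -0.6577) + 11.6 * (0.3420, 0.9397) = (21.5178 + 3.9674, -0.6577 + 10.9004) = (25.4852, 10.2427)
End effector: (25.4852, 10.2427)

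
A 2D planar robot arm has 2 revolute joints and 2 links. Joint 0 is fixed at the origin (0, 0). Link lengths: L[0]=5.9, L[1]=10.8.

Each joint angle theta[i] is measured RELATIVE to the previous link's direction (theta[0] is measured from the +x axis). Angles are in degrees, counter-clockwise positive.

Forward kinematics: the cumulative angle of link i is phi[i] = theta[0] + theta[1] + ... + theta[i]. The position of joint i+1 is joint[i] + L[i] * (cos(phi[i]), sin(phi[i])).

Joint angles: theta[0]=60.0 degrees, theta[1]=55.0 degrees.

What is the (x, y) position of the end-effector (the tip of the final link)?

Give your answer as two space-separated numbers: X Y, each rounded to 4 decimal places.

joint[0] = (0.0000, 0.0000)  (base)
link 0: phi[0] = 60 = 60 deg
  cos(60 deg) = 0.5000, sin(60 deg) = 0.8660
  joint[1] = (0.0000, 0.0000) + 5.9 * (0.5000, 0.8660) = (0.0000 + 2.9500, 0.0000 + 5.1095) = (2.9500, 5.1095)
link 1: phi[1] = 60 + 55 = 115 deg
  cos(115 deg) = -0.4226, sin(115 deg) = 0.9063
  joint[2] = (2.9500, 5.1095) + 10.8 * (-0.4226, 0.9063) = (2.9500 + -4.5643, 5.1095 + 9.7881) = (-1.6143, 14.8977)
End effector: (-1.6143, 14.8977)

Answer: -1.6143 14.8977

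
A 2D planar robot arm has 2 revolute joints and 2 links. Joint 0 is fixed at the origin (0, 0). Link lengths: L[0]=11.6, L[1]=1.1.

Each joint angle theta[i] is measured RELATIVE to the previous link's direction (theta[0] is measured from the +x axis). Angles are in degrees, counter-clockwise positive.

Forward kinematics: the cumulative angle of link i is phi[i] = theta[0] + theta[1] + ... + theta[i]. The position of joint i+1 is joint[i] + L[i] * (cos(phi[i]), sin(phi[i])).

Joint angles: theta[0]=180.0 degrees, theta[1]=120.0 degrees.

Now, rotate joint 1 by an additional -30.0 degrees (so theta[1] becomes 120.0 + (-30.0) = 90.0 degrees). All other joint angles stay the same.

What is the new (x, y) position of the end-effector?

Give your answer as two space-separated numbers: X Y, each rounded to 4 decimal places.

Answer: -11.6000 -1.1000

Derivation:
joint[0] = (0.0000, 0.0000)  (base)
link 0: phi[0] = 180 = 180 deg
  cos(180 deg) = -1.0000, sin(180 deg) = 0.0000
  joint[1] = (0.0000, 0.0000) + 11.6 * (-1.0000, 0.0000) = (0.0000 + -11.6000, 0.0000 + 0.0000) = (-11.6000, 0.0000)
link 1: phi[1] = 180 + 90 = 270 deg
  cos(270 deg) = -0.0000, sin(270 deg) = -1.0000
  joint[2] = (-11.6000, 0.0000) + 1.1 * (-0.0000, -1.0000) = (-11.6000 + -0.0000, 0.0000 + -1.1000) = (-11.6000, -1.1000)
End effector: (-11.6000, -1.1000)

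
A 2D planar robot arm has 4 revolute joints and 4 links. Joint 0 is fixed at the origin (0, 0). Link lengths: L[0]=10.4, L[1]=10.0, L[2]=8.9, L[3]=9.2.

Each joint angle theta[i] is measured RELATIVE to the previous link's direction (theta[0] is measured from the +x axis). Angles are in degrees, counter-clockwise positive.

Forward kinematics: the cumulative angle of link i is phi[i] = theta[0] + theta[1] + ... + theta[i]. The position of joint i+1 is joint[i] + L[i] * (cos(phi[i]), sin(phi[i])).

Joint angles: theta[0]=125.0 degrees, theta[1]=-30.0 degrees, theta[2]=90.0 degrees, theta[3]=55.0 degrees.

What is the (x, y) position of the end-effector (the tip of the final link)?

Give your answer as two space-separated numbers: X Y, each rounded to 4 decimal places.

Answer: -20.3029 9.7380

Derivation:
joint[0] = (0.0000, 0.0000)  (base)
link 0: phi[0] = 125 = 125 deg
  cos(125 deg) = -0.5736, sin(125 deg) = 0.8192
  joint[1] = (0.0000, 0.0000) + 10.4 * (-0.5736, 0.8192) = (0.0000 + -5.9652, 0.0000 + 8.5192) = (-5.9652, 8.5192)
link 1: phi[1] = 125 + -30 = 95 deg
  cos(95 deg) = -0.0872, sin(95 deg) = 0.9962
  joint[2] = (-5.9652, 8.5192) + 10 * (-0.0872, 0.9962) = (-5.9652 + -0.8716, 8.5192 + 9.9619) = (-6.8368, 18.4811)
link 2: phi[2] = 125 + -30 + 90 = 185 deg
  cos(185 deg) = -0.9962, sin(185 deg) = -0.0872
  joint[3] = (-6.8368, 18.4811) + 8.9 * (-0.9962, -0.0872) = (-6.8368 + -8.8661, 18.4811 + -0.7757) = (-15.7029, 17.7054)
link 3: phi[3] = 125 + -30 + 90 + 55 = 240 deg
  cos(240 deg) = -0.5000, sin(240 deg) = -0.8660
  joint[4] = (-15.7029, 17.7054) + 9.2 * (-0.5000, -0.8660) = (-15.7029 + -4.6000, 17.7054 + -7.9674) = (-20.3029, 9.7380)
End effector: (-20.3029, 9.7380)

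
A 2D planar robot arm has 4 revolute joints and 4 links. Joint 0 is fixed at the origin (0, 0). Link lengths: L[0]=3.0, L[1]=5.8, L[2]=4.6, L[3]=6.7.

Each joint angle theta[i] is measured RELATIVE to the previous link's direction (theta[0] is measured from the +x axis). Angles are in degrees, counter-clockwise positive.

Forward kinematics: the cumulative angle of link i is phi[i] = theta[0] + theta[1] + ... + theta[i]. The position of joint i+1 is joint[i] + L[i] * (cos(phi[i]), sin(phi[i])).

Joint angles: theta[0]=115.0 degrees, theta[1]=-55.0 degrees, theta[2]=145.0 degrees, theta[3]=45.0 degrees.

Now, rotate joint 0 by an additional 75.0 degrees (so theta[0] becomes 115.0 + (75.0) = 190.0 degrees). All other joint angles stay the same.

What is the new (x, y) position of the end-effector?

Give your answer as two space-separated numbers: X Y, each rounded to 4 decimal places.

Answer: -0.7685 -4.7928

Derivation:
joint[0] = (0.0000, 0.0000)  (base)
link 0: phi[0] = 190 = 190 deg
  cos(190 deg) = -0.9848, sin(190 deg) = -0.1736
  joint[1] = (0.0000, 0.0000) + 3 * (-0.9848, -0.1736) = (0.0000 + -2.9544, 0.0000 + -0.5209) = (-2.9544, -0.5209)
link 1: phi[1] = 190 + -55 = 135 deg
  cos(135 deg) = -0.7071, sin(135 deg) = 0.7071
  joint[2] = (-2.9544, -0.5209) + 5.8 * (-0.7071, 0.7071) = (-2.9544 + -4.1012, -0.5209 + 4.1012) = (-7.0556, 3.5803)
link 2: phi[2] = 190 + -55 + 145 = 280 deg
  cos(280 deg) = 0.1736, sin(280 deg) = -0.9848
  joint[3] = (-7.0556, 3.5803) + 4.6 * (0.1736, -0.9848) = (-7.0556 + 0.7988, 3.5803 + -4.5301) = (-6.2569, -0.9498)
link 3: phi[3] = 190 + -55 + 145 + 45 = 325 deg
  cos(325 deg) = 0.8192, sin(325 deg) = -0.5736
  joint[4] = (-6.2569, -0.9498) + 6.7 * (0.8192, -0.5736) = (-6.2569 + 5.4883, -0.9498 + -3.8430) = (-0.7685, -4.7928)
End effector: (-0.7685, -4.7928)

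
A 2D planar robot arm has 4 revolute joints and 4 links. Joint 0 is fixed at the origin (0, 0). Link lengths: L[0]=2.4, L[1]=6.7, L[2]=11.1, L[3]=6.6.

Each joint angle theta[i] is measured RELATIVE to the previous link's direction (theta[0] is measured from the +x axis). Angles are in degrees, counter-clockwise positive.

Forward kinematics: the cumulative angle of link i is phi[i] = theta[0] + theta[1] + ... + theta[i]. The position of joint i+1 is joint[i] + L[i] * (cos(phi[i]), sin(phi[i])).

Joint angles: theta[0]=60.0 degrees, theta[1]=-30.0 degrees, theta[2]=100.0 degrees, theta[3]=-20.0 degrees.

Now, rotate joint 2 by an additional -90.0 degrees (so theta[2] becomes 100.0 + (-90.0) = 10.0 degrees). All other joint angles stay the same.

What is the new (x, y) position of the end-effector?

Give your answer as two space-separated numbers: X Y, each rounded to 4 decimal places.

joint[0] = (0.0000, 0.0000)  (base)
link 0: phi[0] = 60 = 60 deg
  cos(60 deg) = 0.5000, sin(60 deg) = 0.8660
  joint[1] = (0.0000, 0.0000) + 2.4 * (0.5000, 0.8660) = (0.0000 + 1.2000, 0.0000 + 2.0785) = (1.2000, 2.0785)
link 1: phi[1] = 60 + -30 = 30 deg
  cos(30 deg) = 0.8660, sin(30 deg) = 0.5000
  joint[2] = (1.2000, 2.0785) + 6.7 * (0.8660, 0.5000) = (1.2000 + 5.8024, 2.0785 + 3.3500) = (7.0024, 5.4285)
link 2: phi[2] = 60 + -30 + 10 = 40 deg
  cos(40 deg) = 0.7660, sin(40 deg) = 0.6428
  joint[3] = (7.0024, 5.4285) + 11.1 * (0.7660, 0.6428) = (7.0024 + 8.5031, 5.4285 + 7.1349) = (15.5055, 12.5634)
link 3: phi[3] = 60 + -30 + 10 + -20 = 20 deg
  cos(20 deg) = 0.9397, sin(20 deg) = 0.3420
  joint[4] = (15.5055, 12.5634) + 6.6 * (0.9397, 0.3420) = (15.5055 + 6.2020, 12.5634 + 2.2573) = (21.7074, 14.8207)
End effector: (21.7074, 14.8207)

Answer: 21.7074 14.8207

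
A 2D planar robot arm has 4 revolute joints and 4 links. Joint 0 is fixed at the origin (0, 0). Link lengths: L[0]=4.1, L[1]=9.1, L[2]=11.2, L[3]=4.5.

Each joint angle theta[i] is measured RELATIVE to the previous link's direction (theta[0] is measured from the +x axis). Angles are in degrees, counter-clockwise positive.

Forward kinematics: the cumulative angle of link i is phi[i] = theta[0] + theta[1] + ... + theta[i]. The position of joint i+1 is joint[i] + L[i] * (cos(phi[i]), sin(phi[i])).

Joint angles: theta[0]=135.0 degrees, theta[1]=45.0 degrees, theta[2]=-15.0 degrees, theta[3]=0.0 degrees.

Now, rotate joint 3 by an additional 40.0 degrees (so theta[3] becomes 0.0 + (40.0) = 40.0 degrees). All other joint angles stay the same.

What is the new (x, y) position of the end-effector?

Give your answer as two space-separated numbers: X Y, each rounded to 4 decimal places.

Answer: -26.8959 3.8961

Derivation:
joint[0] = (0.0000, 0.0000)  (base)
link 0: phi[0] = 135 = 135 deg
  cos(135 deg) = -0.7071, sin(135 deg) = 0.7071
  joint[1] = (0.0000, 0.0000) + 4.1 * (-0.7071, 0.7071) = (0.0000 + -2.8991, 0.0000 + 2.8991) = (-2.8991, 2.8991)
link 1: phi[1] = 135 + 45 = 180 deg
  cos(180 deg) = -1.0000, sin(180 deg) = 0.0000
  joint[2] = (-2.8991, 2.8991) + 9.1 * (-1.0000, 0.0000) = (-2.8991 + -9.1000, 2.8991 + 0.0000) = (-11.9991, 2.8991)
link 2: phi[2] = 135 + 45 + -15 = 165 deg
  cos(165 deg) = -0.9659, sin(165 deg) = 0.2588
  joint[3] = (-11.9991, 2.8991) + 11.2 * (-0.9659, 0.2588) = (-11.9991 + -10.8184, 2.8991 + 2.8988) = (-22.8175, 5.7979)
link 3: phi[3] = 135 + 45 + -15 + 40 = 205 deg
  cos(205 deg) = -0.9063, sin(205 deg) = -0.4226
  joint[4] = (-22.8175, 5.7979) + 4.5 * (-0.9063, -0.4226) = (-22.8175 + -4.0784, 5.7979 + -1.9018) = (-26.8959, 3.8961)
End effector: (-26.8959, 3.8961)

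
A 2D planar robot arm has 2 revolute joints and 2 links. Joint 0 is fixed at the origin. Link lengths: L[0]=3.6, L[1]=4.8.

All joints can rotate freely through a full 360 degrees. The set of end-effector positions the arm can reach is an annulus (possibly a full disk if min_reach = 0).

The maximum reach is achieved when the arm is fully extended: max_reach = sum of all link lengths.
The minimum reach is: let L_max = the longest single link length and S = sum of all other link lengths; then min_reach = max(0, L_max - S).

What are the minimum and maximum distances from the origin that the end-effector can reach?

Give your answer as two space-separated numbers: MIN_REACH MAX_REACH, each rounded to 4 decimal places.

Answer: 1.2000 8.4000

Derivation:
Link lengths: [3.6, 4.8]
max_reach = 3.6 + 4.8 = 8.4
L_max = max([3.6, 4.8]) = 4.8
S (sum of others) = 8.4 - 4.8 = 3.6
min_reach = max(0, 4.8 - 3.6) = max(0, 1.2) = 1.2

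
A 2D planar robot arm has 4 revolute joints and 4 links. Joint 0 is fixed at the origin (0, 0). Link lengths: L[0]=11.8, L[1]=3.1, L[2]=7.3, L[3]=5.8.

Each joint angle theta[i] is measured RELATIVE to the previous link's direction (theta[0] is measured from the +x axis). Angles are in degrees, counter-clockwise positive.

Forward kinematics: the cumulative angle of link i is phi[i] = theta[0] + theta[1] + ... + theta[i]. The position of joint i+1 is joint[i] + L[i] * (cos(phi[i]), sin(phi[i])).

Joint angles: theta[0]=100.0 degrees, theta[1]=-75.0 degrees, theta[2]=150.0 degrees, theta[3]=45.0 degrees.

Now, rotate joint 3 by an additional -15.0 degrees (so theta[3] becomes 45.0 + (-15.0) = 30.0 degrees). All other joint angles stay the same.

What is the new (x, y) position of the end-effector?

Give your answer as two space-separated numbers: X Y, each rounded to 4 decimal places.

Answer: -11.7683 11.1159

Derivation:
joint[0] = (0.0000, 0.0000)  (base)
link 0: phi[0] = 100 = 100 deg
  cos(100 deg) = -0.1736, sin(100 deg) = 0.9848
  joint[1] = (0.0000, 0.0000) + 11.8 * (-0.1736, 0.9848) = (0.0000 + -2.0490, 0.0000 + 11.6207) = (-2.0490, 11.6207)
link 1: phi[1] = 100 + -75 = 25 deg
  cos(25 deg) = 0.9063, sin(25 deg) = 0.4226
  joint[2] = (-2.0490, 11.6207) + 3.1 * (0.9063, 0.4226) = (-2.0490 + 2.8096, 11.6207 + 1.3101) = (0.7605, 12.9308)
link 2: phi[2] = 100 + -75 + 150 = 175 deg
  cos(175 deg) = -0.9962, sin(175 deg) = 0.0872
  joint[3] = (0.7605, 12.9308) + 7.3 * (-0.9962, 0.0872) = (0.7605 + -7.2722, 12.9308 + 0.6362) = (-6.5117, 13.5671)
link 3: phi[3] = 100 + -75 + 150 + 30 = 205 deg
  cos(205 deg) = -0.9063, sin(205 deg) = -0.4226
  joint[4] = (-6.5117, 13.5671) + 5.8 * (-0.9063, -0.4226) = (-6.5117 + -5.2566, 13.5671 + -2.4512) = (-11.7683, 11.1159)
End effector: (-11.7683, 11.1159)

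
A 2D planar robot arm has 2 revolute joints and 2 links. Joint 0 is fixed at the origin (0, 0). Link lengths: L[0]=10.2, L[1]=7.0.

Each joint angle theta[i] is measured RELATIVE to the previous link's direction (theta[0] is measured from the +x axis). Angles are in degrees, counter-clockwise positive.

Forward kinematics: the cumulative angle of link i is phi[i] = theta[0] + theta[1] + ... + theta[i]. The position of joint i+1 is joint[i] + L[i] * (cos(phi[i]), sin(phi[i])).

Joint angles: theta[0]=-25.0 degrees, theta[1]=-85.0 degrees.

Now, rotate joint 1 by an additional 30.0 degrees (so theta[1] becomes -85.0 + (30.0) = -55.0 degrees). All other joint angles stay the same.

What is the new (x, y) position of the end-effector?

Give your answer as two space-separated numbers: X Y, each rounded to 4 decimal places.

joint[0] = (0.0000, 0.0000)  (base)
link 0: phi[0] = -25 = -25 deg
  cos(-25 deg) = 0.9063, sin(-25 deg) = -0.4226
  joint[1] = (0.0000, 0.0000) + 10.2 * (0.9063, -0.4226) = (0.0000 + 9.2443, 0.0000 + -4.3107) = (9.2443, -4.3107)
link 1: phi[1] = -25 + -55 = -80 deg
  cos(-80 deg) = 0.1736, sin(-80 deg) = -0.9848
  joint[2] = (9.2443, -4.3107) + 7 * (0.1736, -0.9848) = (9.2443 + 1.2155, -4.3107 + -6.8937) = (10.4599, -11.2044)
End effector: (10.4599, -11.2044)

Answer: 10.4599 -11.2044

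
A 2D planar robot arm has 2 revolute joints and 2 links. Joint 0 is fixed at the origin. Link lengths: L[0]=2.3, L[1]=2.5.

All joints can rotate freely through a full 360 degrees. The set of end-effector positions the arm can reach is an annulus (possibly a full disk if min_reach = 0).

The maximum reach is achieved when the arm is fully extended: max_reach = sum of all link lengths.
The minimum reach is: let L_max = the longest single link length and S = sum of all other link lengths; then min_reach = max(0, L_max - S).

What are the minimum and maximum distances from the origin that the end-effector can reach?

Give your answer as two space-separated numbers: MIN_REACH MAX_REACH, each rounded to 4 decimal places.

Link lengths: [2.3, 2.5]
max_reach = 2.3 + 2.5 = 4.8
L_max = max([2.3, 2.5]) = 2.5
S (sum of others) = 4.8 - 2.5 = 2.3
min_reach = max(0, 2.5 - 2.3) = max(0, 0.2) = 0.2

Answer: 0.2000 4.8000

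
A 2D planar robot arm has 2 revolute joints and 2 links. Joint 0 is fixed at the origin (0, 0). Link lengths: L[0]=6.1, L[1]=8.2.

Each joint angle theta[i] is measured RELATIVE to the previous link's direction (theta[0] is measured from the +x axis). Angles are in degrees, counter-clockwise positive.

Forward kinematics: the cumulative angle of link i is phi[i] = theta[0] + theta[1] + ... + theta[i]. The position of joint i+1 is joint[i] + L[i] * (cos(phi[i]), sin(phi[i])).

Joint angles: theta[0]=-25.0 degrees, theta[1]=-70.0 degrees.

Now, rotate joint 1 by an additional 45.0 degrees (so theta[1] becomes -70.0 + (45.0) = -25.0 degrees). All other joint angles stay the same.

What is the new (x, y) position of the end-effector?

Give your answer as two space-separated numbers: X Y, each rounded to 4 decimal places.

Answer: 10.7993 -8.8595

Derivation:
joint[0] = (0.0000, 0.0000)  (base)
link 0: phi[0] = -25 = -25 deg
  cos(-25 deg) = 0.9063, sin(-25 deg) = -0.4226
  joint[1] = (0.0000, 0.0000) + 6.1 * (0.9063, -0.4226) = (0.0000 + 5.5285, 0.0000 + -2.5780) = (5.5285, -2.5780)
link 1: phi[1] = -25 + -25 = -50 deg
  cos(-50 deg) = 0.6428, sin(-50 deg) = -0.7660
  joint[2] = (5.5285, -2.5780) + 8.2 * (0.6428, -0.7660) = (5.5285 + 5.2709, -2.5780 + -6.2816) = (10.7993, -8.8595)
End effector: (10.7993, -8.8595)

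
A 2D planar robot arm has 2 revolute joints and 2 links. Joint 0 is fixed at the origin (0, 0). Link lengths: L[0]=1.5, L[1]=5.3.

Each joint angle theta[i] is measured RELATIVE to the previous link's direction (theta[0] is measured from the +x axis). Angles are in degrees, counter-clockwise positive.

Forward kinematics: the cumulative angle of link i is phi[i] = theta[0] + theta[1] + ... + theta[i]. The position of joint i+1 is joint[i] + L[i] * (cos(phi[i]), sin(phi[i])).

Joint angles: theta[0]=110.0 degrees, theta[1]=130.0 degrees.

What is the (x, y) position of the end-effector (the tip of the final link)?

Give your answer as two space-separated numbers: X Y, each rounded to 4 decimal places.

joint[0] = (0.0000, 0.0000)  (base)
link 0: phi[0] = 110 = 110 deg
  cos(110 deg) = -0.3420, sin(110 deg) = 0.9397
  joint[1] = (0.0000, 0.0000) + 1.5 * (-0.3420, 0.9397) = (0.0000 + -0.5130, 0.0000 + 1.4095) = (-0.5130, 1.4095)
link 1: phi[1] = 110 + 130 = 240 deg
  cos(240 deg) = -0.5000, sin(240 deg) = -0.8660
  joint[2] = (-0.5130, 1.4095) + 5.3 * (-0.5000, -0.8660) = (-0.5130 + -2.6500, 1.4095 + -4.5899) = (-3.1630, -3.1804)
End effector: (-3.1630, -3.1804)

Answer: -3.1630 -3.1804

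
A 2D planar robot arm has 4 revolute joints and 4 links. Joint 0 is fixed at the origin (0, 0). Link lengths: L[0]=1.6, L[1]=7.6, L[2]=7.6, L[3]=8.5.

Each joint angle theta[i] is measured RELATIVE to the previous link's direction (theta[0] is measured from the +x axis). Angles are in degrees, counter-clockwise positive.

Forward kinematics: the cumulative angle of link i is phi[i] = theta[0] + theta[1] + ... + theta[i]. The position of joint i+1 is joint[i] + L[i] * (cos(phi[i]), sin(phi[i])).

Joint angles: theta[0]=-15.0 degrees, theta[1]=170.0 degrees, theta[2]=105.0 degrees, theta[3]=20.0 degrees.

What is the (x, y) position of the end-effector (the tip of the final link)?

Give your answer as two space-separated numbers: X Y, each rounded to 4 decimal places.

joint[0] = (0.0000, 0.0000)  (base)
link 0: phi[0] = -15 = -15 deg
  cos(-15 deg) = 0.9659, sin(-15 deg) = -0.2588
  joint[1] = (0.0000, 0.0000) + 1.6 * (0.9659, -0.2588) = (0.0000 + 1.5455, 0.0000 + -0.4141) = (1.5455, -0.4141)
link 1: phi[1] = -15 + 170 = 155 deg
  cos(155 deg) = -0.9063, sin(155 deg) = 0.4226
  joint[2] = (1.5455, -0.4141) + 7.6 * (-0.9063, 0.4226) = (1.5455 + -6.8879, -0.4141 + 3.2119) = (-5.3425, 2.7978)
link 2: phi[2] = -15 + 170 + 105 = 260 deg
  cos(260 deg) = -0.1736, sin(260 deg) = -0.9848
  joint[3] = (-5.3425, 2.7978) + 7.6 * (-0.1736, -0.9848) = (-5.3425 + -1.3197, 2.7978 + -7.4845) = (-6.6622, -4.6868)
link 3: phi[3] = -15 + 170 + 105 + 20 = 280 deg
  cos(280 deg) = 0.1736, sin(280 deg) = -0.9848
  joint[4] = (-6.6622, -4.6868) + 8.5 * (0.1736, -0.9848) = (-6.6622 + 1.4760, -4.6868 + -8.3709) = (-5.1862, -13.0576)
End effector: (-5.1862, -13.0576)

Answer: -5.1862 -13.0576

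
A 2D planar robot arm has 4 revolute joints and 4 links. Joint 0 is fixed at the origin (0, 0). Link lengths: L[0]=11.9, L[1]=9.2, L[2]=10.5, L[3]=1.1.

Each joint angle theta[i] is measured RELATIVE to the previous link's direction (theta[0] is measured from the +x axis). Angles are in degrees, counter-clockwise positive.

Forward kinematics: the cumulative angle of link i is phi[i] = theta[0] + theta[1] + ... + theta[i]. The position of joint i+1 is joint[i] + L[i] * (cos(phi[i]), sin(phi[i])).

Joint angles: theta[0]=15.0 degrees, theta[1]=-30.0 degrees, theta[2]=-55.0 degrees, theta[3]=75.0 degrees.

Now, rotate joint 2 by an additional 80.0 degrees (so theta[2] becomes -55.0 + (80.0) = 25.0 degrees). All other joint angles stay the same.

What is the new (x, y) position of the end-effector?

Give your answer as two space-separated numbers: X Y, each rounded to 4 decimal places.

Answer: 30.8174 3.6179

Derivation:
joint[0] = (0.0000, 0.0000)  (base)
link 0: phi[0] = 15 = 15 deg
  cos(15 deg) = 0.9659, sin(15 deg) = 0.2588
  joint[1] = (0.0000, 0.0000) + 11.9 * (0.9659, 0.2588) = (0.0000 + 11.4945, 0.0000 + 3.0799) = (11.4945, 3.0799)
link 1: phi[1] = 15 + -30 = -15 deg
  cos(-15 deg) = 0.9659, sin(-15 deg) = -0.2588
  joint[2] = (11.4945, 3.0799) + 9.2 * (0.9659, -0.2588) = (11.4945 + 8.8865, 3.0799 + -2.3811) = (20.3810, 0.6988)
link 2: phi[2] = 15 + -30 + 25 = 10 deg
  cos(10 deg) = 0.9848, sin(10 deg) = 0.1736
  joint[3] = (20.3810, 0.6988) + 10.5 * (0.9848, 0.1736) = (20.3810 + 10.3405, 0.6988 + 1.8233) = (30.7215, 2.5221)
link 3: phi[3] = 15 + -30 + 25 + 75 = 85 deg
  cos(85 deg) = 0.0872, sin(85 deg) = 0.9962
  joint[4] = (30.7215, 2.5221) + 1.1 * (0.0872, 0.9962) = (30.7215 + 0.0959, 2.5221 + 1.0958) = (30.8174, 3.6179)
End effector: (30.8174, 3.6179)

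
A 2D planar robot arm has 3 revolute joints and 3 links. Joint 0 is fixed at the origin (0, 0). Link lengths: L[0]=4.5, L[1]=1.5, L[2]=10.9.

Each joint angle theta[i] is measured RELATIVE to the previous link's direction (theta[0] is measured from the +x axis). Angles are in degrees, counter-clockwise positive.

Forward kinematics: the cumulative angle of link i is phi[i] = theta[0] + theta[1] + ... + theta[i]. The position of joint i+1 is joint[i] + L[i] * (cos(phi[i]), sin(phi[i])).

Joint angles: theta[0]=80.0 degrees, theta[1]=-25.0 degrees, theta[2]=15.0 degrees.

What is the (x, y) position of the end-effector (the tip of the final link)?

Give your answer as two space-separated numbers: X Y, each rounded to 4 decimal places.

joint[0] = (0.0000, 0.0000)  (base)
link 0: phi[0] = 80 = 80 deg
  cos(80 deg) = 0.1736, sin(80 deg) = 0.9848
  joint[1] = (0.0000, 0.0000) + 4.5 * (0.1736, 0.9848) = (0.0000 + 0.7814, 0.0000 + 4.4316) = (0.7814, 4.4316)
link 1: phi[1] = 80 + -25 = 55 deg
  cos(55 deg) = 0.5736, sin(55 deg) = 0.8192
  joint[2] = (0.7814, 4.4316) + 1.5 * (0.5736, 0.8192) = (0.7814 + 0.8604, 4.4316 + 1.2287) = (1.6418, 5.6604)
link 2: phi[2] = 80 + -25 + 15 = 70 deg
  cos(70 deg) = 0.3420, sin(70 deg) = 0.9397
  joint[3] = (1.6418, 5.6604) + 10.9 * (0.3420, 0.9397) = (1.6418 + 3.7280, 5.6604 + 10.2426) = (5.3698, 15.9030)
End effector: (5.3698, 15.9030)

Answer: 5.3698 15.9030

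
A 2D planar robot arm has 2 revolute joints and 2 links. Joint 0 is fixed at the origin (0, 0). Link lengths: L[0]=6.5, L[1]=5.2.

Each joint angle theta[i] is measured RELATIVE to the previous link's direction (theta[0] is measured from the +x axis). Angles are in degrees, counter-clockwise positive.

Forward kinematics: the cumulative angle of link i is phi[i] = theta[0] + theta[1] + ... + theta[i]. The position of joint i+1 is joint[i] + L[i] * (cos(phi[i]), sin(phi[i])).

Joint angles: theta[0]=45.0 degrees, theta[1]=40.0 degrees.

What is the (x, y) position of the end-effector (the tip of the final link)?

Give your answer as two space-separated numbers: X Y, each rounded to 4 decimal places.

Answer: 5.0494 9.7764

Derivation:
joint[0] = (0.0000, 0.0000)  (base)
link 0: phi[0] = 45 = 45 deg
  cos(45 deg) = 0.7071, sin(45 deg) = 0.7071
  joint[1] = (0.0000, 0.0000) + 6.5 * (0.7071, 0.7071) = (0.0000 + 4.5962, 0.0000 + 4.5962) = (4.5962, 4.5962)
link 1: phi[1] = 45 + 40 = 85 deg
  cos(85 deg) = 0.0872, sin(85 deg) = 0.9962
  joint[2] = (4.5962, 4.5962) + 5.2 * (0.0872, 0.9962) = (4.5962 + 0.4532, 4.5962 + 5.1802) = (5.0494, 9.7764)
End effector: (5.0494, 9.7764)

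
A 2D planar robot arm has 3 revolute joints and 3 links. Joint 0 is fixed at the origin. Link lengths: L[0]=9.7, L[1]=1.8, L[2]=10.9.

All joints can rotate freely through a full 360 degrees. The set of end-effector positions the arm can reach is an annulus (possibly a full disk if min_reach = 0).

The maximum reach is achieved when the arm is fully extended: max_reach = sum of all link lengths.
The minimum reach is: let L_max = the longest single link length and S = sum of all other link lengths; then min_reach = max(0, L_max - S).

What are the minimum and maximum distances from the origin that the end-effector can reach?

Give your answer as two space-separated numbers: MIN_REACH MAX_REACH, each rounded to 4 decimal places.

Answer: 0.0000 22.4000

Derivation:
Link lengths: [9.7, 1.8, 10.9]
max_reach = 9.7 + 1.8 + 10.9 = 22.4
L_max = max([9.7, 1.8, 10.9]) = 10.9
S (sum of others) = 22.4 - 10.9 = 11.5
min_reach = max(0, 10.9 - 11.5) = max(0, -0.6) = 0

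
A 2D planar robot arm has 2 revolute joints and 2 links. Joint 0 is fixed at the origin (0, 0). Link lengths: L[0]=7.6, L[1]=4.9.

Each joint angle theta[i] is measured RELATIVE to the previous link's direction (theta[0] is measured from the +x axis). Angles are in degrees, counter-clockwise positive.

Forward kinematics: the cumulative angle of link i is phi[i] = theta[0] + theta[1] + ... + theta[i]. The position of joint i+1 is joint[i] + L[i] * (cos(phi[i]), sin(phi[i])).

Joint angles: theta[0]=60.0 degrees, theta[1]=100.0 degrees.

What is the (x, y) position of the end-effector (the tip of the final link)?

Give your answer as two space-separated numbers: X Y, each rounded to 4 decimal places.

joint[0] = (0.0000, 0.0000)  (base)
link 0: phi[0] = 60 = 60 deg
  cos(60 deg) = 0.5000, sin(60 deg) = 0.8660
  joint[1] = (0.0000, 0.0000) + 7.6 * (0.5000, 0.8660) = (0.0000 + 3.8000, 0.0000 + 6.5818) = (3.8000, 6.5818)
link 1: phi[1] = 60 + 100 = 160 deg
  cos(160 deg) = -0.9397, sin(160 deg) = 0.3420
  joint[2] = (3.8000, 6.5818) + 4.9 * (-0.9397, 0.3420) = (3.8000 + -4.6045, 6.5818 + 1.6759) = (-0.8045, 8.2577)
End effector: (-0.8045, 8.2577)

Answer: -0.8045 8.2577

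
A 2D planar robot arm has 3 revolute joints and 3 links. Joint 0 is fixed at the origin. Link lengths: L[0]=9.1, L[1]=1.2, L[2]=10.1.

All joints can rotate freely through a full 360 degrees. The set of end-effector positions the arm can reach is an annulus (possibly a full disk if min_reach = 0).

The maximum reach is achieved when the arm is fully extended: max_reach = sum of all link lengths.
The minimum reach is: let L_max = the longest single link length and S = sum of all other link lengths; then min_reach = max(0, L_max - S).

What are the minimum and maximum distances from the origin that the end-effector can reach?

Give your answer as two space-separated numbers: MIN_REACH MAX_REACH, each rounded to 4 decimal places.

Answer: 0.0000 20.4000

Derivation:
Link lengths: [9.1, 1.2, 10.1]
max_reach = 9.1 + 1.2 + 10.1 = 20.4
L_max = max([9.1, 1.2, 10.1]) = 10.1
S (sum of others) = 20.4 - 10.1 = 10.3
min_reach = max(0, 10.1 - 10.3) = max(0, -0.2) = 0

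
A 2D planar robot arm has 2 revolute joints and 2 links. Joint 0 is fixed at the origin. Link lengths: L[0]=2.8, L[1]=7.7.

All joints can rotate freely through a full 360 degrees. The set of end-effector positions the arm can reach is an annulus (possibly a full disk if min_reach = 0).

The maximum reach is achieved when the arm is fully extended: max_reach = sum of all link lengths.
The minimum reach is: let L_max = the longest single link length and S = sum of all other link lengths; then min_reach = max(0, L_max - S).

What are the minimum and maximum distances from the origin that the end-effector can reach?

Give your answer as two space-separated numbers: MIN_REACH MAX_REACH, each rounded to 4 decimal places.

Link lengths: [2.8, 7.7]
max_reach = 2.8 + 7.7 = 10.5
L_max = max([2.8, 7.7]) = 7.7
S (sum of others) = 10.5 - 7.7 = 2.8
min_reach = max(0, 7.7 - 2.8) = max(0, 4.9) = 4.9

Answer: 4.9000 10.5000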